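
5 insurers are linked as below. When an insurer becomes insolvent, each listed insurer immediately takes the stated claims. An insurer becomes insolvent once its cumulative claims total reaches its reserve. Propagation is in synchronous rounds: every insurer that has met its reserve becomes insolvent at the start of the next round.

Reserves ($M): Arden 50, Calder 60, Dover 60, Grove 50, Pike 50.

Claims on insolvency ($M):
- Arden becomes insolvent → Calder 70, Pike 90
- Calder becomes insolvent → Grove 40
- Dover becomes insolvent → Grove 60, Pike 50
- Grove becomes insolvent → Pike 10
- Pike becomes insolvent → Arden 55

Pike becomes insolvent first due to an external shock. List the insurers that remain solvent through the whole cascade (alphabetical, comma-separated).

Dover, Grove

Round 1 — Pike becomes insolvent (initial).
  Arden: +55 → 55 ≥ 50
Round 2 — Arden becomes insolvent.
  Calder: +70 → 70 ≥ 60
Round 3 — Calder becomes insolvent.
  Grove: +40 → 40 < 50
No further insolvencies.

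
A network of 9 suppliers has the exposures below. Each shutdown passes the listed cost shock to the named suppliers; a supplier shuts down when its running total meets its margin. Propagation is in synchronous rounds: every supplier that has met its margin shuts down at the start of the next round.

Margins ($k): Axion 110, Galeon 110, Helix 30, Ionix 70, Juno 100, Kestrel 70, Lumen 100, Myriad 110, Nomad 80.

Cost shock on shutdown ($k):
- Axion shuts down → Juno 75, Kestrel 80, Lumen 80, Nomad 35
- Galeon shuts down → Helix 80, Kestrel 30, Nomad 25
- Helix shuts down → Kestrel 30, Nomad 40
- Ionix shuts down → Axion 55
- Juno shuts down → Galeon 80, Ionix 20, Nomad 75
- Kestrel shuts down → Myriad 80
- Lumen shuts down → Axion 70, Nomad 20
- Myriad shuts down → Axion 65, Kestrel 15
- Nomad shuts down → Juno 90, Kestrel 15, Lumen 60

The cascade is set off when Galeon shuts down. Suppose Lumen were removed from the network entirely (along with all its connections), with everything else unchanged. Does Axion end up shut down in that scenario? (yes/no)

With Lumen removed:
Round 1 — Galeon shuts down (initial).
  Helix: +80 → 80 ≥ 30
  Kestrel: +30 → 30 < 70
  Nomad: +25 → 25 < 80
Round 2 — Helix shuts down.
  Kestrel: +30 → 60 < 70
  Nomad: +40 → 65 < 80
No further shutdowns.

no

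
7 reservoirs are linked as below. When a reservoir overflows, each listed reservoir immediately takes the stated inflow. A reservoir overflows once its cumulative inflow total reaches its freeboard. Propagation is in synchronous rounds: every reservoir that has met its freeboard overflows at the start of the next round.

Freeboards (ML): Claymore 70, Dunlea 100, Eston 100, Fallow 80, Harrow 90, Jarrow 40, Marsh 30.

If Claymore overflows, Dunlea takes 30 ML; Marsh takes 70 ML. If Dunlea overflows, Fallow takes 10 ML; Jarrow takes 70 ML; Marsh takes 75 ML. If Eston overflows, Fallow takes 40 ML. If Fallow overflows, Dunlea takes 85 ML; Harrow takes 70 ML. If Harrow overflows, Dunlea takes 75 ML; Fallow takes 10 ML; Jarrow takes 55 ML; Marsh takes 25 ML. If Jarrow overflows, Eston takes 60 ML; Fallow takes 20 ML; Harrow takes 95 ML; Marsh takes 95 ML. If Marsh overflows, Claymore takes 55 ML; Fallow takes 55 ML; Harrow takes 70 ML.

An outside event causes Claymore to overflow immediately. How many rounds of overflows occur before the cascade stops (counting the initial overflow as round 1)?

2

Round 1 — Claymore overflows (initial).
  Dunlea: +30 → 30 < 100
  Marsh: +70 → 70 ≥ 30
Round 2 — Marsh overflows.
  Fallow: +55 → 55 < 80
  Harrow: +70 → 70 < 90
No further overflows.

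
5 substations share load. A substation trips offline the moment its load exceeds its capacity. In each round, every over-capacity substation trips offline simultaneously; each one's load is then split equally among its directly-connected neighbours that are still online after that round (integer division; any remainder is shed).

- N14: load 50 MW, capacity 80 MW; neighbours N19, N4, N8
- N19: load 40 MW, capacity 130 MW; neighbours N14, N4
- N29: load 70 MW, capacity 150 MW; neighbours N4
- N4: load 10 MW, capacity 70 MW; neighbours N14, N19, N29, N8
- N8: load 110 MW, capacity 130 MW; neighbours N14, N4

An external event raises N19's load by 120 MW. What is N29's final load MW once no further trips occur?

Round 1 — N19 at 160 > 130. N19 trips offline.
  N19 sheds 160 MW to N14, N4: 80 each.
    N14: 50+80 = 130 > 80
    N4: 10+80 = 90 > 70
Round 2 — N14, N4 trip offline.
  N14 sheds 130 MW to N8: 130 each.
    N8: 110+130 = 240 > 130
  N4 sheds 90 MW to N29, N8: 45 each.
    N29: 70+45 = 115 ≤ 150
    N8: 240+45 = 285 > 130
Round 3 — N8 trips offline.
  N8 sheds 285 MW: no online neighbours, lost.
No further trips.

115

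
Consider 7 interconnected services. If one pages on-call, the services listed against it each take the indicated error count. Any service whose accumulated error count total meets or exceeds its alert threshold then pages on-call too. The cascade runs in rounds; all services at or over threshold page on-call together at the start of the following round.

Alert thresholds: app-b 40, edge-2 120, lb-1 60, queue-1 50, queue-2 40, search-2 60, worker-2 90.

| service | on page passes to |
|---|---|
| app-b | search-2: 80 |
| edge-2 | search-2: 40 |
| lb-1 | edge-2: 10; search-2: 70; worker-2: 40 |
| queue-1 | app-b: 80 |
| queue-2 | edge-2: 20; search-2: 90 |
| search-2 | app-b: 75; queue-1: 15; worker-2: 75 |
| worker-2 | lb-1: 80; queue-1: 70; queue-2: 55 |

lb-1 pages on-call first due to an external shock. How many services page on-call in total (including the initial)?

6

Round 1 — lb-1 pages on-call (initial).
  edge-2: +10 → 10 < 120
  search-2: +70 → 70 ≥ 60
  worker-2: +40 → 40 < 90
Round 2 — search-2 pages on-call.
  app-b: +75 → 75 ≥ 40
  queue-1: +15 → 15 < 50
  worker-2: +75 → 115 ≥ 90
Round 3 — app-b, worker-2 page on-call.
  queue-1: +70 → 85 ≥ 50
  queue-2: +55 → 55 ≥ 40
Round 4 — queue-1, queue-2 page on-call.
  edge-2: +20 → 30 < 120
No further pages.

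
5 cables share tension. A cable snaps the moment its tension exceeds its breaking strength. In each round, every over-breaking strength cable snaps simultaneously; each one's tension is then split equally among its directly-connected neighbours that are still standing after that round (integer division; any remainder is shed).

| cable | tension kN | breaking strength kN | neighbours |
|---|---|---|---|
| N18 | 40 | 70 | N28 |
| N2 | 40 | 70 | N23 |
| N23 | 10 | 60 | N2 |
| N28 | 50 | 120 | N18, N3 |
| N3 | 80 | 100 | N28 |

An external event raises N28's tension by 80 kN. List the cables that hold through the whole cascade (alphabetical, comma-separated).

N2, N23

Round 1 — N28 at 130 > 120. N28 snaps.
  N28 sheds 130 kN to N18, N3: 65 each.
    N18: 40+65 = 105 > 70
    N3: 80+65 = 145 > 100
Round 2 — N18, N3 snap.
  N18 sheds 105 kN: no online neighbours, lost.
  N3 sheds 145 kN: no online neighbours, lost.
No further breaks.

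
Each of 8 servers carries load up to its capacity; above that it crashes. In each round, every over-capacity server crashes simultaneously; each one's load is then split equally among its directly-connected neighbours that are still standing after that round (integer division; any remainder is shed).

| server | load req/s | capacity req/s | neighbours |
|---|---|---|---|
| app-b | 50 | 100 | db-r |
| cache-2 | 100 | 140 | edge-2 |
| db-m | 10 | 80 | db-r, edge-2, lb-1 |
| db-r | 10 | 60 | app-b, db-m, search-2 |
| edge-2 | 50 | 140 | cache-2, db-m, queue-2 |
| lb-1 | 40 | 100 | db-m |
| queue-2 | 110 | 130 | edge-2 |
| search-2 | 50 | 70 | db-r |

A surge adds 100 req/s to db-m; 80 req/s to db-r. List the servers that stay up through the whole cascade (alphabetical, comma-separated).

Round 1 — db-m at 110 > 80; db-r at 90 > 60. db-m, db-r crash.
  db-m sheds 110 req/s to edge-2, lb-1: 55 each.
    edge-2: 50+55 = 105 ≤ 140
    lb-1: 40+55 = 95 ≤ 100
  db-r sheds 90 req/s to app-b, search-2: 45 each.
    app-b: 50+45 = 95 ≤ 100
    search-2: 50+45 = 95 > 70
Round 2 — search-2 crashes.
  search-2 sheds 95 req/s: no online neighbours, lost.
No further crashes.

app-b, cache-2, edge-2, lb-1, queue-2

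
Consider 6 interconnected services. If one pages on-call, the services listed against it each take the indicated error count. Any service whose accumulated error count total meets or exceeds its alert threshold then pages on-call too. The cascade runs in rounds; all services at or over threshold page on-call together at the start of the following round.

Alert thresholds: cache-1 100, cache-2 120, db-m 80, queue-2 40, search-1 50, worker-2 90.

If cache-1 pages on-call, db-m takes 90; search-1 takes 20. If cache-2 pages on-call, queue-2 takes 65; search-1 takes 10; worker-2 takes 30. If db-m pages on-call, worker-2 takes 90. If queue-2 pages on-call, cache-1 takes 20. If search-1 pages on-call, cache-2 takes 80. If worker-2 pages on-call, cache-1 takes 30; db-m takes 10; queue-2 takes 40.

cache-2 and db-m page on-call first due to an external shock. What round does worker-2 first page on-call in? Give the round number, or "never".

2

Round 1 — cache-2, db-m page on-call (initial).
  queue-2: +65 → 65 ≥ 40
  search-1: +10 → 10 < 50
  worker-2: +30+90 → 120 ≥ 90
Round 2 — queue-2, worker-2 page on-call.
  cache-1: +20+30 → 50 < 100
No further pages.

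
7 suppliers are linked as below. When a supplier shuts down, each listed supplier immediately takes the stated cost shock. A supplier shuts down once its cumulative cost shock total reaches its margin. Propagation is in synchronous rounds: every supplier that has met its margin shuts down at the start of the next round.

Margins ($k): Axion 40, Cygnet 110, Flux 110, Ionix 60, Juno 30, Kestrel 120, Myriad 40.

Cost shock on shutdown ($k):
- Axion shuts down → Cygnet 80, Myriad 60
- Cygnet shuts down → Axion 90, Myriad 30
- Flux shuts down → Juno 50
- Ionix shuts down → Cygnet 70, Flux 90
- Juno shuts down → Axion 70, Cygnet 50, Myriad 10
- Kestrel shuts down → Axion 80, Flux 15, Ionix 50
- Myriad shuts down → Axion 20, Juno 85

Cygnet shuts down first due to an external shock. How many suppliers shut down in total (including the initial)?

Round 1 — Cygnet shuts down (initial).
  Axion: +90 → 90 ≥ 40
  Myriad: +30 → 30 < 40
Round 2 — Axion shuts down.
  Myriad: +60 → 90 ≥ 40
Round 3 — Myriad shuts down.
  Juno: +85 → 85 ≥ 30
Round 4 — Juno shuts down.
No further shutdowns.

4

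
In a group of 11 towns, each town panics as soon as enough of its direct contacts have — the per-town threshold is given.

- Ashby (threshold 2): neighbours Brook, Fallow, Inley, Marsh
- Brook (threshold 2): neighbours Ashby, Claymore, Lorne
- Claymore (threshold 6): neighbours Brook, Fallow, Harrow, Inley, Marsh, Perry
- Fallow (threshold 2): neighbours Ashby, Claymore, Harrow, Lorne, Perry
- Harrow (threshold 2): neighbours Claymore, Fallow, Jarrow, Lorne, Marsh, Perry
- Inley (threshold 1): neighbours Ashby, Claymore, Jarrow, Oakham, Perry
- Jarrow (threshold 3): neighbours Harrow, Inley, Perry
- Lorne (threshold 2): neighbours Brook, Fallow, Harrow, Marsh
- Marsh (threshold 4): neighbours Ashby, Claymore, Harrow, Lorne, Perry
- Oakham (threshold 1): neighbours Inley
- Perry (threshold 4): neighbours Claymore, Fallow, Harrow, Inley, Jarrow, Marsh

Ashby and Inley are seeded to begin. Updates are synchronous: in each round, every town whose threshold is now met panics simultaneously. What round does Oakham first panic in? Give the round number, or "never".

2

Round 1 — Ashby, Inley panic (initial).
Round 2 — checking thresholds:
  Brook: 1 of 3 neighbours < 2, below threshold.
  Claymore: 1 of 6 neighbours < 6, below threshold.
  Fallow: 1 of 5 neighbours < 2, below threshold.
  Jarrow: 1 of 3 neighbours < 3, below threshold.
  Marsh: 1 of 5 neighbours < 4, below threshold.
  Oakham: 1 of 1 neighbours ≥ 1, panics.
  Perry: 1 of 6 neighbours < 4, below threshold.
Round 3 — no new panics; cascade stops.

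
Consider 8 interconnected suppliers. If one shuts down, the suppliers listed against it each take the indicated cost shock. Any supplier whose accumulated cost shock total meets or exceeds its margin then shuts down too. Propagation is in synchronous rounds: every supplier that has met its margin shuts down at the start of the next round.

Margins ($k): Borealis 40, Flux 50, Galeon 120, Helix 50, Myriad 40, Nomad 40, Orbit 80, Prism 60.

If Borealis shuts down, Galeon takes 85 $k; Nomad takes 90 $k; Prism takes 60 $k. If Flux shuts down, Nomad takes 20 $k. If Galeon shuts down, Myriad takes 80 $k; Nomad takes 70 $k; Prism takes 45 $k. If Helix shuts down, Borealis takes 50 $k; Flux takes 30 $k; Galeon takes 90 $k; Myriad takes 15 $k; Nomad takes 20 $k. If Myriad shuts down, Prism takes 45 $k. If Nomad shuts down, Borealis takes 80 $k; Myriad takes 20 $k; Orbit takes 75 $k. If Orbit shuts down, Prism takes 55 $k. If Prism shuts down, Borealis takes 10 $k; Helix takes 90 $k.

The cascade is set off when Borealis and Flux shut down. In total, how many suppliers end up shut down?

7

Round 1 — Borealis, Flux shut down (initial).
  Galeon: +85 → 85 < 120
  Nomad: +90+20 → 110 ≥ 40
  Prism: +60 → 60 ≥ 60
Round 2 — Nomad, Prism shut down.
  Helix: +90 → 90 ≥ 50
  Myriad: +20 → 20 < 40
  Orbit: +75 → 75 < 80
Round 3 — Helix shuts down.
  Galeon: +90 → 175 ≥ 120
  Myriad: +15 → 35 < 40
Round 4 — Galeon shuts down.
  Myriad: +80 → 115 ≥ 40
Round 5 — Myriad shuts down.
No further shutdowns.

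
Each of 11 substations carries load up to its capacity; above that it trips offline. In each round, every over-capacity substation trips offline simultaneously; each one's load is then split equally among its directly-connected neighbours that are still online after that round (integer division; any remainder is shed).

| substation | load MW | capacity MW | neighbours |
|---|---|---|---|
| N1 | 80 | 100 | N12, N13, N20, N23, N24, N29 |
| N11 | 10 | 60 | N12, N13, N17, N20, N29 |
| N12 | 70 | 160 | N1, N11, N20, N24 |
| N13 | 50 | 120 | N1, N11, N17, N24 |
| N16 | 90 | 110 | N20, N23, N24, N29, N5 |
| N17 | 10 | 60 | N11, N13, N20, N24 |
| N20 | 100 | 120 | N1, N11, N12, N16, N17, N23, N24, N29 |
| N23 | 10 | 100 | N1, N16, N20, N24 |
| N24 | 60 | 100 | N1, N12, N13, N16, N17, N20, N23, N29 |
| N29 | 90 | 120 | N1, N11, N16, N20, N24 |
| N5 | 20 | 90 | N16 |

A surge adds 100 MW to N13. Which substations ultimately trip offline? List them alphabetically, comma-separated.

Round 1 — N13 at 150 > 120. N13 trips offline.
  N13 sheds 150 MW to N1, N11, N17, N24: 37 each (2 lost).
    N1: 80+37 = 117 > 100
    N11: 10+37 = 47 ≤ 60
    N17: 10+37 = 47 ≤ 60
    N24: 60+37 = 97 ≤ 100
Round 2 — N1 trips offline.
  N1 sheds 117 MW to N12, N20, N23, N24, N29: 23 each (2 lost).
    N12: 70+23 = 93 ≤ 160
    N20: 100+23 = 123 > 120
    N23: 10+23 = 33 ≤ 100
    N24: 97+23 = 120 > 100
    N29: 90+23 = 113 ≤ 120
Round 3 — N20, N24 trip offline.
  N20 sheds 123 MW to N11, N12, N16, N17, N23, N29: 20 each (3 lost).
    N11: 47+20 = 67 > 60
    N12: 93+20 = 113 ≤ 160
    N16: 90+20 = 110 ≤ 110
    N17: 47+20 = 67 > 60
    N23: 33+20 = 53 ≤ 100
    N29: 113+20 = 133 > 120
  N24 sheds 120 MW to N12, N16, N17, N23, N29: 24 each.
    N12: 113+24 = 137 ≤ 160
    N16: 110+24 = 134 > 110
    N17: 67+24 = 91 > 60
    N23: 53+24 = 77 ≤ 100
    N29: 133+24 = 157 > 120
Round 4 — N11, N16, N17, N29 trip offline.
  N11 sheds 67 MW to N12: 67 each.
    N12: 137+67 = 204 > 160
  N16 sheds 134 MW to N23, N5: 67 each.
    N23: 77+67 = 144 > 100
    N5: 20+67 = 87 ≤ 90
  N17 sheds 91 MW: no online neighbours, lost.
  N29 sheds 157 MW: no online neighbours, lost.
Round 5 — N12, N23 trip offline.
  N12 sheds 204 MW: no online neighbours, lost.
  N23 sheds 144 MW: no online neighbours, lost.
No further trips.

N1, N11, N12, N13, N16, N17, N20, N23, N24, N29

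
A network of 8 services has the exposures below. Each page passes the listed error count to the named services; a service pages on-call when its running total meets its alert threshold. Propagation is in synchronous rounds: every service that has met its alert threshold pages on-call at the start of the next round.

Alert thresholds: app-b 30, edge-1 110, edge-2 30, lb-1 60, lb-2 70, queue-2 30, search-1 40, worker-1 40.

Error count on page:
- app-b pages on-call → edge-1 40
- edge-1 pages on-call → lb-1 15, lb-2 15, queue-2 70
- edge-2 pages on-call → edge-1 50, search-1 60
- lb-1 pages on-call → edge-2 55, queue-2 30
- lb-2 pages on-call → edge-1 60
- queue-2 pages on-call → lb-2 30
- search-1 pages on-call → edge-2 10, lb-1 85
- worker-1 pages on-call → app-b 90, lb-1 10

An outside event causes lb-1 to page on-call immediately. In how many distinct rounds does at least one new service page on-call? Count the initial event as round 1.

Round 1 — lb-1 pages on-call (initial).
  edge-2: +55 → 55 ≥ 30
  queue-2: +30 → 30 ≥ 30
Round 2 — edge-2, queue-2 page on-call.
  edge-1: +50 → 50 < 110
  lb-2: +30 → 30 < 70
  search-1: +60 → 60 ≥ 40
Round 3 — search-1 pages on-call.
No further pages.

3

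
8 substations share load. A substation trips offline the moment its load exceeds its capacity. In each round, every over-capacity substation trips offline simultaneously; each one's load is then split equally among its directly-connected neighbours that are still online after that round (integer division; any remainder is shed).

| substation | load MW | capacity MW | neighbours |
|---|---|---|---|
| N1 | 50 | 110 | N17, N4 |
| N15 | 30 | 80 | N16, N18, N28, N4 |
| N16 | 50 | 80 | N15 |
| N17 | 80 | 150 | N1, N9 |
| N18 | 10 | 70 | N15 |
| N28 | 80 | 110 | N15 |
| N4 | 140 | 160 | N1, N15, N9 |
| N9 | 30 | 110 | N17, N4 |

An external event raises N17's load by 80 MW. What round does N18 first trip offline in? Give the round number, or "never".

Round 1 — N17 at 160 > 150. N17 trips offline.
  N17 sheds 160 MW to N1, N9: 80 each.
    N1: 50+80 = 130 > 110
    N9: 30+80 = 110 ≤ 110
Round 2 — N1 trips offline.
  N1 sheds 130 MW to N4: 130 each.
    N4: 140+130 = 270 > 160
Round 3 — N4 trips offline.
  N4 sheds 270 MW to N15, N9: 135 each.
    N15: 30+135 = 165 > 80
    N9: 110+135 = 245 > 110
Round 4 — N15, N9 trip offline.
  N15 sheds 165 MW to N16, N18, N28: 55 each.
    N16: 50+55 = 105 > 80
    N18: 10+55 = 65 ≤ 70
    N28: 80+55 = 135 > 110
  N9 sheds 245 MW: no online neighbours, lost.
Round 5 — N16, N28 trip offline.
  N16 sheds 105 MW: no online neighbours, lost.
  N28 sheds 135 MW: no online neighbours, lost.
No further trips.

never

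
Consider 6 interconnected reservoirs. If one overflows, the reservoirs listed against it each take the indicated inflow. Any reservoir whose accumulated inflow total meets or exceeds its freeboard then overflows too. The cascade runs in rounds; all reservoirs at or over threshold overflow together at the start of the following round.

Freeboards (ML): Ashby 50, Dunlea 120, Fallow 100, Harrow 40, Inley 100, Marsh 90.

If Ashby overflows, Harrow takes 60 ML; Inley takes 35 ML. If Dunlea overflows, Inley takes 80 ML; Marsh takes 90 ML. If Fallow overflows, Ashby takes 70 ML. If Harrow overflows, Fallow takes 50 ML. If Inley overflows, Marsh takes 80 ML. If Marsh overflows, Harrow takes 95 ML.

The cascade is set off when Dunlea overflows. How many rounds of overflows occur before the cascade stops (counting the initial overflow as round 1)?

3

Round 1 — Dunlea overflows (initial).
  Inley: +80 → 80 < 100
  Marsh: +90 → 90 ≥ 90
Round 2 — Marsh overflows.
  Harrow: +95 → 95 ≥ 40
Round 3 — Harrow overflows.
  Fallow: +50 → 50 < 100
No further overflows.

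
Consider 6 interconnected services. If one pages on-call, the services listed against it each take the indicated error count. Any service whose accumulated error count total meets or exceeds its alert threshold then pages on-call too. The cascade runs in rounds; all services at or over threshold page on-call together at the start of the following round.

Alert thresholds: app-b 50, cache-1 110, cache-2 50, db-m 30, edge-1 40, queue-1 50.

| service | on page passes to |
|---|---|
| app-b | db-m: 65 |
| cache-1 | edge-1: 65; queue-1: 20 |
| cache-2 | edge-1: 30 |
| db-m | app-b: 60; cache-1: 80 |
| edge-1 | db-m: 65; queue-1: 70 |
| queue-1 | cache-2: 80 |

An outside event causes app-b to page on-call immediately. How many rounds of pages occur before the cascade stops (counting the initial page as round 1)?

Round 1 — app-b pages on-call (initial).
  db-m: +65 → 65 ≥ 30
Round 2 — db-m pages on-call.
  cache-1: +80 → 80 < 110
No further pages.

2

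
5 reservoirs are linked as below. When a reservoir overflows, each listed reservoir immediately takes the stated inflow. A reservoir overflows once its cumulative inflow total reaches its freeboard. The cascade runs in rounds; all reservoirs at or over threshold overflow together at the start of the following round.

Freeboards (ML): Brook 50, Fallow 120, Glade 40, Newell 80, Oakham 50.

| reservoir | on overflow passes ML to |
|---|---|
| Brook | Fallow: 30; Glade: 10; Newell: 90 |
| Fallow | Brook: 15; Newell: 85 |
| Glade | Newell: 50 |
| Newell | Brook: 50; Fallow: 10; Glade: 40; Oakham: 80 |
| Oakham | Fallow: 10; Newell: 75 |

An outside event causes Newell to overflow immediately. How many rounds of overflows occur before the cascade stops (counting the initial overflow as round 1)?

2

Round 1 — Newell overflows (initial).
  Brook: +50 → 50 ≥ 50
  Fallow: +10 → 10 < 120
  Glade: +40 → 40 ≥ 40
  Oakham: +80 → 80 ≥ 50
Round 2 — Brook, Glade, Oakham overflow.
  Fallow: +30+10 → 50 < 120
No further overflows.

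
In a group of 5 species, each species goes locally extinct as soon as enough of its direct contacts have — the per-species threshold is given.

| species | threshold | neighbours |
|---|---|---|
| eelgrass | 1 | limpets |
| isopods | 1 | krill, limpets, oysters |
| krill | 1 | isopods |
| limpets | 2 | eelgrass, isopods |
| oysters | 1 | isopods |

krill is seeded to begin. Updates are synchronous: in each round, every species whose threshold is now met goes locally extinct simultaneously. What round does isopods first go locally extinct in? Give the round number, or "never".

Round 1 — krill goes locally extinct (initial).
Round 2 — checking thresholds:
  isopods: 1 of 3 neighbours ≥ 1, goes locally extinct.
Round 3 — checking thresholds:
  limpets: 1 of 2 neighbours < 2, below threshold.
  oysters: 1 of 1 neighbours ≥ 1, goes locally extinct.
Round 4 — no new extinctions; cascade stops.

2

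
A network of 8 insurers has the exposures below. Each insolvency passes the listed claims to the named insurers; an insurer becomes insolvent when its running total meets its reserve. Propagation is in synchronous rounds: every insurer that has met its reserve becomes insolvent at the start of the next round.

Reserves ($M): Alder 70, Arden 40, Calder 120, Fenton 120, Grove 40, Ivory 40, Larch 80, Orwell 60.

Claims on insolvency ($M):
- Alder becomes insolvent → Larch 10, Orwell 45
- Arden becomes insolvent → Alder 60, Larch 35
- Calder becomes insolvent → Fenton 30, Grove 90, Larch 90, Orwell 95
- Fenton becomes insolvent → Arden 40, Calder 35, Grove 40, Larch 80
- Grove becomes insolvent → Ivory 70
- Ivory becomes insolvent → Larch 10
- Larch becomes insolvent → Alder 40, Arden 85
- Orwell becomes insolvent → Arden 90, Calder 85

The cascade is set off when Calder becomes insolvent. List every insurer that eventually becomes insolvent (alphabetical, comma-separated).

Alder, Arden, Calder, Grove, Ivory, Larch, Orwell

Round 1 — Calder becomes insolvent (initial).
  Fenton: +30 → 30 < 120
  Grove: +90 → 90 ≥ 40
  Larch: +90 → 90 ≥ 80
  Orwell: +95 → 95 ≥ 60
Round 2 — Grove, Larch, Orwell become insolvent.
  Alder: +40 → 40 < 70
  Arden: +85+90 → 175 ≥ 40
  Ivory: +70 → 70 ≥ 40
Round 3 — Arden, Ivory become insolvent.
  Alder: +60 → 100 ≥ 70
Round 4 — Alder becomes insolvent.
No further insolvencies.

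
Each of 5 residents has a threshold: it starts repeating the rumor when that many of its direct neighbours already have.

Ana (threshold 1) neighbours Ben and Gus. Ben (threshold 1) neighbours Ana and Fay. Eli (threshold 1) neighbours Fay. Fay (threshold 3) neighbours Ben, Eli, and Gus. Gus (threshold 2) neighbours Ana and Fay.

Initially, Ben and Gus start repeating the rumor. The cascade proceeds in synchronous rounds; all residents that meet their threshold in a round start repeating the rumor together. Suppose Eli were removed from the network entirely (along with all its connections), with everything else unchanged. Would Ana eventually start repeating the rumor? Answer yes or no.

With Eli removed:
Round 1 — Ben, Gus start repeating the rumor (initial).
Round 2 — checking thresholds:
  Ana: 2 of 2 neighbours ≥ 1, starts repeating the rumor.
  Fay: 2 of 2 neighbours < 3, holds.
Round 3 — no new spreads; cascade stops.

yes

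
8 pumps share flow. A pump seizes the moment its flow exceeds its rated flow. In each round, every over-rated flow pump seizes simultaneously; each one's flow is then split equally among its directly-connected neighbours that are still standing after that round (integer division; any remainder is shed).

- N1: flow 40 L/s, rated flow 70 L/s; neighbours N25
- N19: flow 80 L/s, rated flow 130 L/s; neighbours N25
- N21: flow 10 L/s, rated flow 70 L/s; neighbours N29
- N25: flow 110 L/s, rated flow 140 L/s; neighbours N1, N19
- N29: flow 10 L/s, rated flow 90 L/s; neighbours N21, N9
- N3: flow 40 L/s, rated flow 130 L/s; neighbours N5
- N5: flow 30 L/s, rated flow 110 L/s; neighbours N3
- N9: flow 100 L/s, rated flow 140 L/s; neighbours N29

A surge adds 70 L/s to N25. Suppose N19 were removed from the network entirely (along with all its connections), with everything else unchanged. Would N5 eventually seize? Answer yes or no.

With N19 removed:
Round 1 — N25 at 180 > 140. N25 seizes.
  N25 sheds 180 L/s to N1: 180 each.
    N1: 40+180 = 220 > 70
Round 2 — N1 seizes.
  N1 sheds 220 L/s: no online neighbours, lost.
No further seizures.

no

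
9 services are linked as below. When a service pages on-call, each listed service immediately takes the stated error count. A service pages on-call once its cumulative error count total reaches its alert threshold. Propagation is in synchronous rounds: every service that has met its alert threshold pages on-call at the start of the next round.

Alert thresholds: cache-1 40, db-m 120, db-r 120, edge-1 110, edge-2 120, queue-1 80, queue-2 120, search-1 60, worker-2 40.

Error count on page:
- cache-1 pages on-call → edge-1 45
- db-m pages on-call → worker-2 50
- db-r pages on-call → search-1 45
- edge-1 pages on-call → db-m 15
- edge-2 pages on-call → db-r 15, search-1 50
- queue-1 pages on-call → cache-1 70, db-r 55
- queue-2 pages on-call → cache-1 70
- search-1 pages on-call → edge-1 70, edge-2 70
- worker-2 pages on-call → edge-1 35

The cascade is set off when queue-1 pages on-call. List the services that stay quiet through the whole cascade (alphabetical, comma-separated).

db-m, db-r, edge-1, edge-2, queue-2, search-1, worker-2

Round 1 — queue-1 pages on-call (initial).
  cache-1: +70 → 70 ≥ 40
  db-r: +55 → 55 < 120
Round 2 — cache-1 pages on-call.
  edge-1: +45 → 45 < 110
No further pages.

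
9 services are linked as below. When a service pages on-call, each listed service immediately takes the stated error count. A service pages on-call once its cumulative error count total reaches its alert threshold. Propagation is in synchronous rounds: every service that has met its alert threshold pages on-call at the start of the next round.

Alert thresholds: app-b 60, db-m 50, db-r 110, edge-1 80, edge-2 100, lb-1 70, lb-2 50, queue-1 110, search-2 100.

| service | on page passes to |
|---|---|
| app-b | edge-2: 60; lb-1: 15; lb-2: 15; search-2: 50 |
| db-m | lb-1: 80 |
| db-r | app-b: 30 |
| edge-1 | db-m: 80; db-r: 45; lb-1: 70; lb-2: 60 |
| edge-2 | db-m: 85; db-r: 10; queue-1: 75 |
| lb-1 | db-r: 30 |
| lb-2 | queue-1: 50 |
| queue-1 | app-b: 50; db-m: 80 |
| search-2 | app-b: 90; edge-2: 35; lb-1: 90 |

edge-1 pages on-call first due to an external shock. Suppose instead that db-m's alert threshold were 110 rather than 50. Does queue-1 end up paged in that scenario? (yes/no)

With db-m's alert threshold at 110:
Round 1 — edge-1 pages on-call (initial).
  db-m: +80 → 80 < 110
  db-r: +45 → 45 < 110
  lb-1: +70 → 70 ≥ 70
  lb-2: +60 → 60 ≥ 50
Round 2 — lb-1, lb-2 page on-call.
  db-r: +30 → 75 < 110
  queue-1: +50 → 50 < 110
No further pages.

no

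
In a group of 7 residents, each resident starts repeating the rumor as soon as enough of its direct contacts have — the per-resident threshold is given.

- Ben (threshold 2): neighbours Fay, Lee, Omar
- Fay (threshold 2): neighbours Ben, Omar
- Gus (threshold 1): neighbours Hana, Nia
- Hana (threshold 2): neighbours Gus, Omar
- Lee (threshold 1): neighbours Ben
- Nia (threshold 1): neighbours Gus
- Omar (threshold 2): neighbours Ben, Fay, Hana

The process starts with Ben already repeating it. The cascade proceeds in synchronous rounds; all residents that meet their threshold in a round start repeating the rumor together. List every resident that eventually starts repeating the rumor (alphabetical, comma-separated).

Round 1 — Ben starts repeating the rumor (initial).
Round 2 — checking thresholds:
  Fay: 1 of 2 neighbours < 2, not yet.
  Lee: 1 of 1 neighbours ≥ 1, starts repeating the rumor.
  Omar: 1 of 3 neighbours < 2, not yet.
Round 3 — no new spreads; cascade stops.

Ben, Lee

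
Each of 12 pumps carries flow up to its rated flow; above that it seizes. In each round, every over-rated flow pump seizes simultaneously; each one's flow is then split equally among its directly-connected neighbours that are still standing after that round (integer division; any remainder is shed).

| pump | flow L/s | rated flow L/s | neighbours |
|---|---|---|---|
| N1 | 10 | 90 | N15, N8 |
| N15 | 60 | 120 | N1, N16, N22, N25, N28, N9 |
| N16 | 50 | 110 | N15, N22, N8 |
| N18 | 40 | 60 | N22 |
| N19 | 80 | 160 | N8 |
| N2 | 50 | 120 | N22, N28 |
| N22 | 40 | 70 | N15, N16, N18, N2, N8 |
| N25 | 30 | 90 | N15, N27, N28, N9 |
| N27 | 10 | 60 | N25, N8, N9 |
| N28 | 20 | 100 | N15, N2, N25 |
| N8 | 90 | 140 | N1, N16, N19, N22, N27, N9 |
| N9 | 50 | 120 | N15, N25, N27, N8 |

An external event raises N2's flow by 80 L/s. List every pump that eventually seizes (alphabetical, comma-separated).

N18, N2, N22

Round 1 — N2 at 130 > 120. N2 seizes.
  N2 sheds 130 L/s to N22, N28: 65 each.
    N22: 40+65 = 105 > 70
    N28: 20+65 = 85 ≤ 100
Round 2 — N22 seizes.
  N22 sheds 105 L/s to N15, N16, N18, N8: 26 each (1 lost).
    N15: 60+26 = 86 ≤ 120
    N16: 50+26 = 76 ≤ 110
    N18: 40+26 = 66 > 60
    N8: 90+26 = 116 ≤ 140
Round 3 — N18 seizes.
  N18 sheds 66 L/s: no online neighbours, lost.
No further seizures.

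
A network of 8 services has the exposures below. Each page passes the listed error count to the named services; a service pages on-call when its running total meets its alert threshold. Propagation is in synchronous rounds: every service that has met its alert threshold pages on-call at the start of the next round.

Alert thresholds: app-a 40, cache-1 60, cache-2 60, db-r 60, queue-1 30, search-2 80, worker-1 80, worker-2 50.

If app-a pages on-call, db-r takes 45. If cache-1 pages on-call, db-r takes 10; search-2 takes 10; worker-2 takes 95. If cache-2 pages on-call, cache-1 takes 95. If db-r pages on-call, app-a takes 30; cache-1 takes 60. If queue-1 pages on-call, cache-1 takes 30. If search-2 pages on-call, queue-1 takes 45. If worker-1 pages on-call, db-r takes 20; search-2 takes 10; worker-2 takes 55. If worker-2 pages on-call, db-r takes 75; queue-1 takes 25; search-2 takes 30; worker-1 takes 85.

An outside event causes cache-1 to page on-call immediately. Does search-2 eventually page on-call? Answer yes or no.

Round 1 — cache-1 pages on-call (initial).
  db-r: +10 → 10 < 60
  search-2: +10 → 10 < 80
  worker-2: +95 → 95 ≥ 50
Round 2 — worker-2 pages on-call.
  db-r: +75 → 85 ≥ 60
  queue-1: +25 → 25 < 30
  search-2: +30 → 40 < 80
  worker-1: +85 → 85 ≥ 80
Round 3 — db-r, worker-1 page on-call.
  app-a: +30 → 30 < 40
  search-2: +10 → 50 < 80
No further pages.

no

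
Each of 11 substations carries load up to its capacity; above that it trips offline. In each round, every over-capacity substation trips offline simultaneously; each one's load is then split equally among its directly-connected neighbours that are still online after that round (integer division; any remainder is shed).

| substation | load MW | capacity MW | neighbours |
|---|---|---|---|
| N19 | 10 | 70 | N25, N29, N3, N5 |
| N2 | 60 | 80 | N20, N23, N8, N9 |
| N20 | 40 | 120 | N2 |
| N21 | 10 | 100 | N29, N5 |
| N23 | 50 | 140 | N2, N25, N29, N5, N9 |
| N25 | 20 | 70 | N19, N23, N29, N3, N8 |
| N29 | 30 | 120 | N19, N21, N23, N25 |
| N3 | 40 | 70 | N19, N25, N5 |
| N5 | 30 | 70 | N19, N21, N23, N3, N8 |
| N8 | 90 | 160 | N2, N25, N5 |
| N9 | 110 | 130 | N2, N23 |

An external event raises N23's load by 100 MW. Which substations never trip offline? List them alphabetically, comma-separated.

Round 1 — N23 at 150 > 140. N23 trips offline.
  N23 sheds 150 MW to N2, N25, N29, N5, N9: 30 each.
    N2: 60+30 = 90 > 80
    N25: 20+30 = 50 ≤ 70
    N29: 30+30 = 60 ≤ 120
    N5: 30+30 = 60 ≤ 70
    N9: 110+30 = 140 > 130
Round 2 — N2, N9 trip offline.
  N2 sheds 90 MW to N20, N8: 45 each.
    N20: 40+45 = 85 ≤ 120
    N8: 90+45 = 135 ≤ 160
  N9 sheds 140 MW: no online neighbours, lost.
No further trips.

N19, N20, N21, N25, N29, N3, N5, N8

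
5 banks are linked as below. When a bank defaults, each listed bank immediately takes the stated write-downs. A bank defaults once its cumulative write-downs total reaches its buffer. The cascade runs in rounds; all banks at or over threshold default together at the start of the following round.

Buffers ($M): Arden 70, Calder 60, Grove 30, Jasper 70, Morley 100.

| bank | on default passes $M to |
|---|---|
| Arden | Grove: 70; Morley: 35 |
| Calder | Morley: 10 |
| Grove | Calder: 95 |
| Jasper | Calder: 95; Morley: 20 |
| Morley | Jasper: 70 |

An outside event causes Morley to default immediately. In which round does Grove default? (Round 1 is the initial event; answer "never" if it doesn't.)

Round 1 — Morley defaults (initial).
  Jasper: +70 → 70 ≥ 70
Round 2 — Jasper defaults.
  Calder: +95 → 95 ≥ 60
Round 3 — Calder defaults.
No further defaults.

never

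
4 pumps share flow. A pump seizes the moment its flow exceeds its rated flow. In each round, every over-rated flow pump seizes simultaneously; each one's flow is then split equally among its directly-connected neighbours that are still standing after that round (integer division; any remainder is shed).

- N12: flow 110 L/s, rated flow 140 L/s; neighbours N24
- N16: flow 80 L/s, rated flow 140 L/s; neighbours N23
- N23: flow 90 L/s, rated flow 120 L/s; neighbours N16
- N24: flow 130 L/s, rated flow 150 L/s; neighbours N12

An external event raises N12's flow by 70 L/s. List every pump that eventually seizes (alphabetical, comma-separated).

Round 1 — N12 at 180 > 140. N12 seizes.
  N12 sheds 180 L/s to N24: 180 each.
    N24: 130+180 = 310 > 150
Round 2 — N24 seizes.
  N24 sheds 310 L/s: no online neighbours, lost.
No further seizures.

N12, N24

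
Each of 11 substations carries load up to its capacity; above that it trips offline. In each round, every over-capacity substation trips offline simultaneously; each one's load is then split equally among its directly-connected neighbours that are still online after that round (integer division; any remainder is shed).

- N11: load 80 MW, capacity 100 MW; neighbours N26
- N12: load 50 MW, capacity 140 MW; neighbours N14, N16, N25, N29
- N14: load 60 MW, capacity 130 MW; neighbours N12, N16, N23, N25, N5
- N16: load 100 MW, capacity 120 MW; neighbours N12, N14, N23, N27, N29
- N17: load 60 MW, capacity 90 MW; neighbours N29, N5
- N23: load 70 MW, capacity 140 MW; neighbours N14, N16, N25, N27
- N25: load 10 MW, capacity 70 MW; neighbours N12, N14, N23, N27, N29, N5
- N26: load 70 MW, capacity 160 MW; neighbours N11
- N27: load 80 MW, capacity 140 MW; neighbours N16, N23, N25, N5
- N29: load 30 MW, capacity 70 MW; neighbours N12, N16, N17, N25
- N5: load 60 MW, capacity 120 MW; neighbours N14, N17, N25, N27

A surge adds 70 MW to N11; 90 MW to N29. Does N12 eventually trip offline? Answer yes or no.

no

Round 1 — N11 at 150 > 100; N29 at 120 > 70. N11, N29 trip offline.
  N11 sheds 150 MW to N26: 150 each.
    N26: 70+150 = 220 > 160
  N29 sheds 120 MW to N12, N16, N17, N25: 30 each.
    N12: 50+30 = 80 ≤ 140
    N16: 100+30 = 130 > 120
    N17: 60+30 = 90 ≤ 90
    N25: 10+30 = 40 ≤ 70
Round 2 — N16, N26 trip offline.
  N16 sheds 130 MW to N12, N14, N23, N27: 32 each (2 lost).
    N12: 80+32 = 112 ≤ 140
    N14: 60+32 = 92 ≤ 130
    N23: 70+32 = 102 ≤ 140
    N27: 80+32 = 112 ≤ 140
  N26 sheds 220 MW: no online neighbours, lost.
No further trips.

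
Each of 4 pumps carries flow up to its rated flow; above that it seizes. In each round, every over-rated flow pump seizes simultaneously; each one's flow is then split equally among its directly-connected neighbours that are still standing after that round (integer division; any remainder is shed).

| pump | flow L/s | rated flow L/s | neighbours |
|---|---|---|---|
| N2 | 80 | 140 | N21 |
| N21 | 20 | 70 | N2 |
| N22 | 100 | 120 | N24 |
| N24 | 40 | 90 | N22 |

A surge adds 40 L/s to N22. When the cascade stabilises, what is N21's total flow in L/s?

20

Round 1 — N22 at 140 > 120. N22 seizes.
  N22 sheds 140 L/s to N24: 140 each.
    N24: 40+140 = 180 > 90
Round 2 — N24 seizes.
  N24 sheds 180 L/s: no online neighbours, lost.
No further seizures.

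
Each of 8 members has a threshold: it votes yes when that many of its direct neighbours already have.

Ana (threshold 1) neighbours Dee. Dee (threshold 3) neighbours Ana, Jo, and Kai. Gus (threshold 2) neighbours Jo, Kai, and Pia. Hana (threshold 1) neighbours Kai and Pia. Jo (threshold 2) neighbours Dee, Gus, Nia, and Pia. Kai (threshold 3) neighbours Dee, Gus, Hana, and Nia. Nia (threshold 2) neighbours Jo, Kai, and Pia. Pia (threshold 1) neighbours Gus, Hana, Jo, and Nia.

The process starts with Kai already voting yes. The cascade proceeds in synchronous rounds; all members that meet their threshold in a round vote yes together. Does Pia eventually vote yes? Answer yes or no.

yes

Round 1 — Kai votes yes (initial).
Round 2 — checking thresholds:
  Dee: 1 of 3 neighbours < 3, holds.
  Gus: 1 of 3 neighbours < 2, holds.
  Hana: 1 of 2 neighbours ≥ 1, votes yes.
  Nia: 1 of 3 neighbours < 2, holds.
Round 3 — checking thresholds:
  Dee: 1 of 3 neighbours < 3, holds.
  Gus: 1 of 3 neighbours < 2, holds.
  Nia: 1 of 3 neighbours < 2, holds.
  Pia: 1 of 4 neighbours ≥ 1, votes yes.
Round 4 — checking thresholds:
  Dee: 1 of 3 neighbours < 3, holds.
  Gus: 2 of 3 neighbours ≥ 2, votes yes.
  Jo: 1 of 4 neighbours < 2, holds.
  Nia: 2 of 3 neighbours ≥ 2, votes yes.
Round 5 — checking thresholds:
  Dee: 1 of 3 neighbours < 3, holds.
  Jo: 3 of 4 neighbours ≥ 2, votes yes.
Round 6 — no new yes votes; cascade stops.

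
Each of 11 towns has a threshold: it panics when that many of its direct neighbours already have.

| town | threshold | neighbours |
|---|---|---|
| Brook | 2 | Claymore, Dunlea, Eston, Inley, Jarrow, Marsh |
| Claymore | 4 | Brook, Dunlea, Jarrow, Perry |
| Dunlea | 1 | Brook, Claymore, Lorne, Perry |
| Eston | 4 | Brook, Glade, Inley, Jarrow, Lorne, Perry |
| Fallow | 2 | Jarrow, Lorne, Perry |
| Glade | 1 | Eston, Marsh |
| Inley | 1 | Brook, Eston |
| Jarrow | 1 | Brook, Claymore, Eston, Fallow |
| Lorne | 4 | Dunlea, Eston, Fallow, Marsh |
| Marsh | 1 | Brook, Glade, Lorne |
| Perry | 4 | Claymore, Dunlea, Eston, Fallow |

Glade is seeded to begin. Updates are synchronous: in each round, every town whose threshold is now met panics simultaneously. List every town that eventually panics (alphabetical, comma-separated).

Round 1 — Glade panics (initial).
Round 2 — checking thresholds:
  Eston: 1 of 6 neighbours < 4, below threshold.
  Marsh: 1 of 3 neighbours ≥ 1, panics.
Round 3 — no new panics; cascade stops.

Glade, Marsh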